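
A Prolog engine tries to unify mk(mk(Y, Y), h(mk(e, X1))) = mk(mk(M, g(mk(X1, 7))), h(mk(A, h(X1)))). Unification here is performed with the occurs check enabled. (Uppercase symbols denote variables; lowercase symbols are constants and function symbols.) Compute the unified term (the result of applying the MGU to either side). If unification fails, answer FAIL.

Decompose mk/2: mk(Y, Y) = mk(M, g(mk(X1, 7))),  h(mk(e, X1)) = h(mk(A, h(X1))).
Decompose mk/2: Y = M,  Y = g(mk(X1, 7)).
Bind Y := M; substituting into the one remaining equation that mentions Y gives: M = g(mk(X1, 7)).
Bind M := g(mk(X1, 7)); no other remaining equation mentions M. Substituting into the earlier binding gives Y := g(mk(X1, 7)).
Decompose h/1: mk(e, X1) = mk(A, h(X1)).
Decompose mk/2: e = A,  X1 = h(X1).
Bind A := e; no other remaining equation mentions A.
Occurs check fails: X1 occurs in h(X1); the equation X1 = h(X1) has no finite solution.

FAIL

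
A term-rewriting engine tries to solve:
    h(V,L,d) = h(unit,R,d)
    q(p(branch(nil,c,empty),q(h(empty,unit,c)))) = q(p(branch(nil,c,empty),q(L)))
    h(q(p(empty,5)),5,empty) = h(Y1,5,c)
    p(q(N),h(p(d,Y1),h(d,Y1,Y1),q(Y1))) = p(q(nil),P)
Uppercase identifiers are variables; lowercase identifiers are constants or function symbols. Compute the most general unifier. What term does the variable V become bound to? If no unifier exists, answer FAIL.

Decompose h/3: V = unit,  L = R,  d = d.
Bind V := unit; no other remaining equation mentions V.
Bind L := R; substituting into the one remaining equation that mentions L gives: q(p(branch(nil,c,empty),q(h(empty,unit,c)))) = q(p(branch(nil,c,empty),q(R))).
Delete trivial equation d = d.
Decompose q/1: p(branch(nil,c,empty),q(h(empty,unit,c))) = p(branch(nil,c,empty),q(R)).
Decompose p/2: branch(nil,c,empty) = branch(nil,c,empty),  q(h(empty,unit,c)) = q(R).
Delete trivial equation branch(nil,c,empty) = branch(nil,c,empty).
Decompose q/1: h(empty,unit,c) = R.
Bind R := h(empty,unit,c); no other remaining equation mentions R. Substituting into the earlier binding gives L := h(empty,unit,c).
Decompose h/3: q(p(empty,5)) = Y1,  5 = 5,  empty = c.
Bind Y1 := q(p(empty,5)); substituting into the one remaining equation that mentions Y1 gives: p(q(N),h(p(d,q(p(empty,5))),h(d,q(p(empty,5)),q(p(empty,5))),q(q(p(empty,5))))) = p(q(nil),P).
Delete trivial equation 5 = 5.
Clash: constants empty and c differ; no unifier exists.

FAIL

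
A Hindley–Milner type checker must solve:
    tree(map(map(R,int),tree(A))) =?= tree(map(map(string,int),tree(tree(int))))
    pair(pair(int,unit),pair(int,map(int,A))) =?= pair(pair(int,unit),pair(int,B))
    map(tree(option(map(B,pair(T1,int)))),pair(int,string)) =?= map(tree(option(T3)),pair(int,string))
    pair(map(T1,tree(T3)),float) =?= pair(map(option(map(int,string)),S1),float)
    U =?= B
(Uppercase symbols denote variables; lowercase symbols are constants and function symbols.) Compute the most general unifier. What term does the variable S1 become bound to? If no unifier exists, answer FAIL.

Decompose tree/1: map(map(R,int),tree(A)) =?= map(map(string,int),tree(tree(int))).
Decompose map/2: map(R,int) =?= map(string,int),  tree(A) =?= tree(tree(int)).
Decompose map/2: R =?= string,  int =?= int.
Bind R := string; no other remaining equation mentions R.
Delete trivial equation int =?= int.
Decompose tree/1: A =?= tree(int).
Bind A := tree(int); substituting into the one remaining equation that mentions A gives: pair(pair(int,unit),pair(int,map(int,tree(int)))) =?= pair(pair(int,unit),pair(int,B)).
Decompose pair/2: pair(int,unit) =?= pair(int,unit),  pair(int,map(int,tree(int))) =?= pair(int,B).
Delete trivial equation pair(int,unit) =?= pair(int,unit).
Decompose pair/2: int =?= int,  map(int,tree(int)) =?= B.
Delete trivial equation int =?= int.
Bind B := map(int,tree(int)); substituting into the 2 remaining equations that mention B gives: map(tree(option(map(map(int,tree(int)),pair(T1,int)))),pair(int,string)) =?= map(tree(option(T3)),pair(int,string)),  U =?= map(int,tree(int)).
Decompose map/2: tree(option(map(map(int,tree(int)),pair(T1,int)))) =?= tree(option(T3)),  pair(int,string) =?= pair(int,string).
Decompose tree/1: option(map(map(int,tree(int)),pair(T1,int))) =?= option(T3).
Decompose option/1: map(map(int,tree(int)),pair(T1,int)) =?= T3.
Bind T3 := map(map(int,tree(int)),pair(T1,int)); substituting into the one remaining equation that mentions T3 gives: pair(map(T1,tree(map(map(int,tree(int)),pair(T1,int)))),float) =?= pair(map(option(map(int,string)),S1),float).
Delete trivial equation pair(int,string) =?= pair(int,string).
Decompose pair/2: map(T1,tree(map(map(int,tree(int)),pair(T1,int)))) =?= map(option(map(int,string)),S1),  float =?= float.
Decompose map/2: T1 =?= option(map(int,string)),  tree(map(map(int,tree(int)),pair(T1,int))) =?= S1.
Bind T1 := option(map(int,string)); substituting into the one remaining equation that mentions T1 gives: tree(map(map(int,tree(int)),pair(option(map(int,string)),int))) =?= S1. Substituting into the earlier binding gives T3 := map(map(int,tree(int)),pair(option(map(int,string)),int)).
Bind S1 := tree(map(map(int,tree(int)),pair(option(map(int,string)),int))); no other remaining equation mentions S1.
Delete trivial equation float =?= float.
Bind U := map(int,tree(int)).
MGU = { R -> string, A -> tree(int), B -> map(int,tree(int)), T3 -> map(map(int,tree(int)),pair(option(map(int,string)),int)), T1 -> option(map(int,string)), S1 -> tree(map(map(int,tree(int)),pair(option(map(int,string)),int))), U -> map(int,tree(int)) }, so S1 -> tree(map(map(int,tree(int)),pair(option(map(int,string)),int))).

tree(map(map(int,tree(int)),pair(option(map(int,string)),int)))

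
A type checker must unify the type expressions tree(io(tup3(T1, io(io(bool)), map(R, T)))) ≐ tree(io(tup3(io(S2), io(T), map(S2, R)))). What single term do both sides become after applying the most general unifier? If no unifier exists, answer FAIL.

tree(io(tup3(io(io(bool)), io(io(bool)), map(io(bool), io(bool)))))

Decompose tree/1: io(tup3(T1, io(io(bool)), map(R, T))) ≐ io(tup3(io(S2), io(T), map(S2, R))).
Decompose io/1: tup3(T1, io(io(bool)), map(R, T)) ≐ tup3(io(S2), io(T), map(S2, R)).
Decompose tup3/3: T1 ≐ io(S2),  io(io(bool)) ≐ io(T),  map(R, T) ≐ map(S2, R).
Bind T1 := io(S2); no other remaining equation mentions T1.
Decompose io/1: io(bool) ≐ T.
Bind T := io(bool); substituting into the remaining equation gives: map(R, io(bool)) ≐ map(S2, R).
Decompose map/2: R ≐ S2,  io(bool) ≐ R.
Bind R := S2; substituting into the remaining equation gives: io(bool) ≐ S2.
Bind S2 := io(bool). Substituting into the earlier bindings gives T1 := io(io(bool)), R := io(bool).
Applying the MGU to either side gives tree(io(tup3(io(io(bool)), io(io(bool)), map(io(bool), io(bool))))).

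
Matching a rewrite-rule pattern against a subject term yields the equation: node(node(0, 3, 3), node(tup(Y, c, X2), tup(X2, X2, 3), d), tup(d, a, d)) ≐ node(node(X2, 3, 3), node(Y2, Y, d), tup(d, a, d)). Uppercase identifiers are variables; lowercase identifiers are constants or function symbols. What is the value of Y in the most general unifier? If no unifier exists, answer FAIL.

Decompose node/3: node(0, 3, 3) ≐ node(X2, 3, 3),  node(tup(Y, c, X2), tup(X2, X2, 3), d) ≐ node(Y2, Y, d),  tup(d, a, d) ≐ tup(d, a, d).
Decompose node/3: 0 ≐ X2,  3 ≐ 3,  3 ≐ 3.
Bind X2 := 0; substituting into the one remaining equation that mentions X2 gives: node(tup(Y, c, 0), tup(0, 0, 3), d) ≐ node(Y2, Y, d).
Delete trivial equation 3 ≐ 3.
Delete trivial equation 3 ≐ 3.
Decompose node/3: tup(Y, c, 0) ≐ Y2,  tup(0, 0, 3) ≐ Y,  d ≐ d.
Bind Y2 := tup(Y, c, 0); no other remaining equation mentions Y2.
Bind Y := tup(0, 0, 3); no other remaining equation mentions Y. Substituting into the earlier binding gives Y2 := tup(tup(0, 0, 3), c, 0).
Delete trivial equation d ≐ d.
Delete trivial equation tup(d, a, d) ≐ tup(d, a, d).
MGU = { X2 -> 0, Y2 -> tup(tup(0, 0, 3), c, 0), Y -> tup(0, 0, 3) }, so Y -> tup(0, 0, 3).

tup(0, 0, 3)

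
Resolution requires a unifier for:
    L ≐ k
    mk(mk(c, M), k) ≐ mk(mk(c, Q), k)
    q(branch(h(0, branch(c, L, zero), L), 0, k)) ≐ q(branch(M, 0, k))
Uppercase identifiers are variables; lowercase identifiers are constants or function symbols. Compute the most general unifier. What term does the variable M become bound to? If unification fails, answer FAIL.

h(0, branch(c, k, zero), k)

Bind L := k; substituting into the one remaining equation that mentions L gives: q(branch(h(0, branch(c, k, zero), k), 0, k)) ≐ q(branch(M, 0, k)).
Decompose mk/2: mk(c, M) ≐ mk(c, Q),  k ≐ k.
Decompose mk/2: c ≐ c,  M ≐ Q.
Delete trivial equation c ≐ c.
Bind M := Q; substituting into the one remaining equation that mentions M gives: q(branch(h(0, branch(c, k, zero), k), 0, k)) ≐ q(branch(Q, 0, k)).
Delete trivial equation k ≐ k.
Decompose q/1: branch(h(0, branch(c, k, zero), k), 0, k) ≐ branch(Q, 0, k).
Decompose branch/3: h(0, branch(c, k, zero), k) ≐ Q,  0 ≐ 0,  k ≐ k.
Bind Q := h(0, branch(c, k, zero), k); no other remaining equation mentions Q. Substituting into the earlier binding gives M := h(0, branch(c, k, zero), k).
Delete trivial equation 0 ≐ 0.
Delete trivial equation k ≐ k.
MGU = { L -> k, M -> h(0, branch(c, k, zero), k), Q -> h(0, branch(c, k, zero), k) }, so M -> h(0, branch(c, k, zero), k).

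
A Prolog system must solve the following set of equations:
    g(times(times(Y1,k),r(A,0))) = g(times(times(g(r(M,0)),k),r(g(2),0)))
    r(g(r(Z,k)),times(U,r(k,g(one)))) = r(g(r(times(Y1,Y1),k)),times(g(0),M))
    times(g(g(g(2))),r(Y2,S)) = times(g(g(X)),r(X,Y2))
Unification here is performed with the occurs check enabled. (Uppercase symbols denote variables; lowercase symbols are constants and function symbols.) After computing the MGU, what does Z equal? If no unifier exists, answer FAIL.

Decompose g/1: times(times(Y1,k),r(A,0)) = times(times(g(r(M,0)),k),r(g(2),0)).
Decompose times/2: times(Y1,k) = times(g(r(M,0)),k),  r(A,0) = r(g(2),0).
Decompose times/2: Y1 = g(r(M,0)),  k = k.
Bind Y1 := g(r(M,0)); substituting into the one remaining equation that mentions Y1 gives: r(g(r(Z,k)),times(U,r(k,g(one)))) = r(g(r(times(g(r(M,0)),g(r(M,0))),k)),times(g(0),M)).
Delete trivial equation k = k.
Decompose r/2: A = g(2),  0 = 0.
Bind A := g(2); no other remaining equation mentions A.
Delete trivial equation 0 = 0.
Decompose r/2: g(r(Z,k)) = g(r(times(g(r(M,0)),g(r(M,0))),k)),  times(U,r(k,g(one))) = times(g(0),M).
Decompose g/1: r(Z,k) = r(times(g(r(M,0)),g(r(M,0))),k).
Decompose r/2: Z = times(g(r(M,0)),g(r(M,0))),  k = k.
Bind Z := times(g(r(M,0)),g(r(M,0))); no other remaining equation mentions Z.
Delete trivial equation k = k.
Decompose times/2: U = g(0),  r(k,g(one)) = M.
Bind U := g(0); no other remaining equation mentions U.
Bind M := r(k,g(one)); no other remaining equation mentions M. Substituting into the earlier bindings gives Y1 := g(r(r(k,g(one)),0)), Z := times(g(r(r(k,g(one)),0)),g(r(r(k,g(one)),0))).
Decompose times/2: g(g(g(2))) = g(g(X)),  r(Y2,S) = r(X,Y2).
Decompose g/1: g(g(2)) = g(X).
Decompose g/1: g(2) = X.
Bind X := g(2); substituting into the remaining equation gives: r(Y2,S) = r(g(2),Y2).
Decompose r/2: Y2 = g(2),  S = Y2.
Bind Y2 := g(2); substituting into the remaining equation gives: S = g(2).
Bind S := g(2).
MGU = { Y1 = g(r(r(k,g(one)),0)), A = g(2), Z = times(g(r(r(k,g(one)),0)),g(r(r(k,g(one)),0))), U = g(0), M = r(k,g(one)), X = g(2), Y2 = g(2), S = g(2) }, so Z = times(g(r(r(k,g(one)),0)),g(r(r(k,g(one)),0))).

times(g(r(r(k,g(one)),0)),g(r(r(k,g(one)),0)))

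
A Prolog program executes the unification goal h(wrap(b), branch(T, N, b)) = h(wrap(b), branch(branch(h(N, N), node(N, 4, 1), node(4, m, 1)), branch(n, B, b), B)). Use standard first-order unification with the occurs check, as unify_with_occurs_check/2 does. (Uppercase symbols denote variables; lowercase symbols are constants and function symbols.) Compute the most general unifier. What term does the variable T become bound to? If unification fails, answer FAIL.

branch(h(branch(n, b, b), branch(n, b, b)), node(branch(n, b, b), 4, 1), node(4, m, 1))

Decompose h/2: wrap(b) = wrap(b),  branch(T, N, b) = branch(branch(h(N, N), node(N, 4, 1), node(4, m, 1)), branch(n, B, b), B).
Delete trivial equation wrap(b) = wrap(b).
Decompose branch/3: T = branch(h(N, N), node(N, 4, 1), node(4, m, 1)),  N = branch(n, B, b),  b = B.
Bind T := branch(h(N, N), node(N, 4, 1), node(4, m, 1)); no other remaining equation mentions T.
Bind N := branch(n, B, b); no other remaining equation mentions N. Substituting into the earlier binding gives T := branch(h(branch(n, B, b), branch(n, B, b)), node(branch(n, B, b), 4, 1), node(4, m, 1)).
Bind B := b. Substituting into the earlier bindings gives T := branch(h(branch(n, b, b), branch(n, b, b)), node(branch(n, b, b), 4, 1), node(4, m, 1)), N := branch(n, b, b).
MGU = { T = branch(h(branch(n, b, b), branch(n, b, b)), node(branch(n, b, b), 4, 1), node(4, m, 1)), N = branch(n, b, b), B = b }, so T = branch(h(branch(n, b, b), branch(n, b, b)), node(branch(n, b, b), 4, 1), node(4, m, 1)).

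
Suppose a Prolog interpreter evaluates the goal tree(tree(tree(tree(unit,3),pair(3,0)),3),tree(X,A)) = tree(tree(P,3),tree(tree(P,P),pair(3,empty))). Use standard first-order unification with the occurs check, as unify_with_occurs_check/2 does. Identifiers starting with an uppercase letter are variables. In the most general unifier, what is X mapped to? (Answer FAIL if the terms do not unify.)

tree(tree(tree(unit,3),pair(3,0)),tree(tree(unit,3),pair(3,0)))

Decompose tree/2: tree(tree(tree(unit,3),pair(3,0)),3) = tree(P,3),  tree(X,A) = tree(tree(P,P),pair(3,empty)).
Decompose tree/2: tree(tree(unit,3),pair(3,0)) = P,  3 = 3.
Bind P := tree(tree(unit,3),pair(3,0)); substituting into the one remaining equation that mentions P gives: tree(X,A) = tree(tree(tree(tree(unit,3),pair(3,0)),tree(tree(unit,3),pair(3,0))),pair(3,empty)).
Delete trivial equation 3 = 3.
Decompose tree/2: X = tree(tree(tree(unit,3),pair(3,0)),tree(tree(unit,3),pair(3,0))),  A = pair(3,empty).
Bind X := tree(tree(tree(unit,3),pair(3,0)),tree(tree(unit,3),pair(3,0))); no other remaining equation mentions X.
Bind A := pair(3,empty).
MGU = { P ↦ tree(tree(unit,3),pair(3,0)), X ↦ tree(tree(tree(unit,3),pair(3,0)),tree(tree(unit,3),pair(3,0))), A ↦ pair(3,empty) }, so X ↦ tree(tree(tree(unit,3),pair(3,0)),tree(tree(unit,3),pair(3,0))).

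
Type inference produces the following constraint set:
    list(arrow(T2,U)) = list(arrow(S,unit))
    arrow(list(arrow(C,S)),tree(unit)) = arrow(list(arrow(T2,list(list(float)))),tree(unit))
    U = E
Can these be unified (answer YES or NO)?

Decompose list/1: arrow(T2,U) = arrow(S,unit).
Decompose arrow/2: T2 = S,  U = unit.
Bind T2 := S; substituting into the one remaining equation that mentions T2 gives: arrow(list(arrow(C,S)),tree(unit)) = arrow(list(arrow(S,list(list(float)))),tree(unit)).
Bind U := unit; substituting into the one remaining equation that mentions U gives: unit = E.
Decompose arrow/2: list(arrow(C,S)) = list(arrow(S,list(list(float)))),  tree(unit) = tree(unit).
Decompose list/1: arrow(C,S) = arrow(S,list(list(float))).
Decompose arrow/2: C = S,  S = list(list(float)).
Bind C := S; no other remaining equation mentions C.
Bind S := list(list(float)); no other remaining equation mentions S. Substituting into the earlier bindings gives T2 := list(list(float)), C := list(list(float)).
Delete trivial equation tree(unit) = tree(unit).
Bind E := unit.
No equations remain and no clash or occurs-check failure arose, so a unifier exists.

YES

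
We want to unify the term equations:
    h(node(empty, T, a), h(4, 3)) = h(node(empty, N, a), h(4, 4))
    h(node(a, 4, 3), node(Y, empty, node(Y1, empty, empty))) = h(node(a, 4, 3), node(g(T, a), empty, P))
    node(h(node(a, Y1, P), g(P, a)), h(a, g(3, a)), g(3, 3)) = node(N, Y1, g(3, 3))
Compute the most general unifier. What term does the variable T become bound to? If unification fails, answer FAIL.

Decompose h/2: node(empty, T, a) = node(empty, N, a),  h(4, 3) = h(4, 4).
Decompose node/3: empty = empty,  T = N,  a = a.
Delete trivial equation empty = empty.
Bind T := N; substituting into the one remaining equation that mentions T gives: h(node(a, 4, 3), node(Y, empty, node(Y1, empty, empty))) = h(node(a, 4, 3), node(g(N, a), empty, P)).
Delete trivial equation a = a.
Decompose h/2: 4 = 4,  3 = 4.
Delete trivial equation 4 = 4.
Clash: constants 3 and 4 differ; no unifier exists.

FAIL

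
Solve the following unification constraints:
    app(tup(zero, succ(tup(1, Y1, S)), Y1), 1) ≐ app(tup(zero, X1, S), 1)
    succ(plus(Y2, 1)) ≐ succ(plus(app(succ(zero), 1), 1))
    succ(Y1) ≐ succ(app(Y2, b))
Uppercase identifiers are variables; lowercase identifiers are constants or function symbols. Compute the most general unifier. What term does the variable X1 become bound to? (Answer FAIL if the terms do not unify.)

succ(tup(1, app(app(succ(zero), 1), b), app(app(succ(zero), 1), b)))

Decompose app/2: tup(zero, succ(tup(1, Y1, S)), Y1) ≐ tup(zero, X1, S),  1 ≐ 1.
Decompose tup/3: zero ≐ zero,  succ(tup(1, Y1, S)) ≐ X1,  Y1 ≐ S.
Delete trivial equation zero ≐ zero.
Bind X1 := succ(tup(1, Y1, S)); no other remaining equation mentions X1.
Bind Y1 := S; substituting into the one remaining equation that mentions Y1 gives: succ(S) ≐ succ(app(Y2, b)). Substituting into the earlier binding gives X1 := succ(tup(1, S, S)).
Delete trivial equation 1 ≐ 1.
Decompose succ/1: plus(Y2, 1) ≐ plus(app(succ(zero), 1), 1).
Decompose plus/2: Y2 ≐ app(succ(zero), 1),  1 ≐ 1.
Bind Y2 := app(succ(zero), 1); substituting into the one remaining equation that mentions Y2 gives: succ(S) ≐ succ(app(app(succ(zero), 1), b)).
Delete trivial equation 1 ≐ 1.
Decompose succ/1: S ≐ app(app(succ(zero), 1), b).
Bind S := app(app(succ(zero), 1), b). Substituting into the earlier bindings gives X1 := succ(tup(1, app(app(succ(zero), 1), b), app(app(succ(zero), 1), b))), Y1 := app(app(succ(zero), 1), b).
MGU = { X1 -> succ(tup(1, app(app(succ(zero), 1), b), app(app(succ(zero), 1), b))), Y1 -> app(app(succ(zero), 1), b), Y2 -> app(succ(zero), 1), S -> app(app(succ(zero), 1), b) }, so X1 -> succ(tup(1, app(app(succ(zero), 1), b), app(app(succ(zero), 1), b))).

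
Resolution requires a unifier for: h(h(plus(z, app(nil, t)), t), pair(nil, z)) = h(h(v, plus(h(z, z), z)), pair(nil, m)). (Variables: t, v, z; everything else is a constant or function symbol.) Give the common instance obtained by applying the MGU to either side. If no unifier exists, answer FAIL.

Decompose h/2: h(plus(z, app(nil, t)), t) = h(v, plus(h(z, z), z)),  pair(nil, z) = pair(nil, m).
Decompose h/2: plus(z, app(nil, t)) = v,  t = plus(h(z, z), z).
Bind v := plus(z, app(nil, t)); no other remaining equation mentions v.
Bind t := plus(h(z, z), z); no other remaining equation mentions t. Substituting into the earlier binding gives v := plus(z, app(nil, plus(h(z, z), z))).
Decompose pair/2: nil = nil,  z = m.
Delete trivial equation nil = nil.
Bind z := m. Substituting into the earlier bindings gives v := plus(m, app(nil, plus(h(m, m), m))), t := plus(h(m, m), m).
Applying the MGU to either side gives h(h(plus(m, app(nil, plus(h(m, m), m))), plus(h(m, m), m)), pair(nil, m)).

h(h(plus(m, app(nil, plus(h(m, m), m))), plus(h(m, m), m)), pair(nil, m))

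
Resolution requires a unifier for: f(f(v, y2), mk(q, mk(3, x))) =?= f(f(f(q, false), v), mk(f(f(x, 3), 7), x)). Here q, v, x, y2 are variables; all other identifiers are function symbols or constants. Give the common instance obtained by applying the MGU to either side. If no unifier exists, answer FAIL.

FAIL

Decompose f/2: f(v, y2) =?= f(f(q, false), v),  mk(q, mk(3, x)) =?= mk(f(f(x, 3), 7), x).
Decompose f/2: v =?= f(q, false),  y2 =?= v.
Bind v := f(q, false); substituting into the one remaining equation that mentions v gives: y2 =?= f(q, false).
Bind y2 := f(q, false); no other remaining equation mentions y2.
Decompose mk/2: q =?= f(f(x, 3), 7),  mk(3, x) =?= x.
Bind q := f(f(x, 3), 7); no other remaining equation mentions q. Substituting into the earlier bindings gives v := f(f(f(x, 3), 7), false), y2 := f(f(f(x, 3), 7), false).
Occurs check fails: x occurs in mk(3, x); the equation x =?= mk(3, x) has no finite solution.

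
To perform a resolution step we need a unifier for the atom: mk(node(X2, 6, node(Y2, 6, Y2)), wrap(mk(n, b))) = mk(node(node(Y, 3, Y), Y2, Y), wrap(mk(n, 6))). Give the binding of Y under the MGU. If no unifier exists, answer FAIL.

Decompose mk/2: node(X2, 6, node(Y2, 6, Y2)) = node(node(Y, 3, Y), Y2, Y),  wrap(mk(n, b)) = wrap(mk(n, 6)).
Decompose node/3: X2 = node(Y, 3, Y),  6 = Y2,  node(Y2, 6, Y2) = Y.
Bind X2 := node(Y, 3, Y); no other remaining equation mentions X2.
Bind Y2 := 6; substituting into the one remaining equation that mentions Y2 gives: node(6, 6, 6) = Y.
Bind Y := node(6, 6, 6); no other remaining equation mentions Y. Substituting into the earlier binding gives X2 := node(node(6, 6, 6), 3, node(6, 6, 6)).
Decompose wrap/1: mk(n, b) = mk(n, 6).
Decompose mk/2: n = n,  b = 6.
Delete trivial equation n = n.
Clash: constants b and 6 differ; no unifier exists.

FAIL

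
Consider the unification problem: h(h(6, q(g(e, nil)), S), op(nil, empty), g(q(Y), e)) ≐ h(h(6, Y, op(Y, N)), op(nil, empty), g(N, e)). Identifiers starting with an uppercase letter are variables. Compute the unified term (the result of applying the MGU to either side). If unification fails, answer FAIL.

Decompose h/3: h(6, q(g(e, nil)), S) ≐ h(6, Y, op(Y, N)),  op(nil, empty) ≐ op(nil, empty),  g(q(Y), e) ≐ g(N, e).
Decompose h/3: 6 ≐ 6,  q(g(e, nil)) ≐ Y,  S ≐ op(Y, N).
Delete trivial equation 6 ≐ 6.
Bind Y := q(g(e, nil)); substituting into the 2 remaining equations that mention Y gives: S ≐ op(q(g(e, nil)), N),  g(q(q(g(e, nil))), e) ≐ g(N, e).
Bind S := op(q(g(e, nil)), N); no other remaining equation mentions S.
Delete trivial equation op(nil, empty) ≐ op(nil, empty).
Decompose g/2: q(q(g(e, nil))) ≐ N,  e ≐ e.
Bind N := q(q(g(e, nil))); no other remaining equation mentions N. Substituting into the earlier binding gives S := op(q(g(e, nil)), q(q(g(e, nil)))).
Delete trivial equation e ≐ e.
Applying the MGU to either side gives h(h(6, q(g(e, nil)), op(q(g(e, nil)), q(q(g(e, nil))))), op(nil, empty), g(q(q(g(e, nil))), e)).

h(h(6, q(g(e, nil)), op(q(g(e, nil)), q(q(g(e, nil))))), op(nil, empty), g(q(q(g(e, nil))), e))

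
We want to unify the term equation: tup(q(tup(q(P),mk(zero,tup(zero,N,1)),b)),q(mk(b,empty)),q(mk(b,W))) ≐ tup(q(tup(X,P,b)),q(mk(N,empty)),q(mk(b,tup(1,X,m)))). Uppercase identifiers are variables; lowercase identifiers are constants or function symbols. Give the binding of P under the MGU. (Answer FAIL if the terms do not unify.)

mk(zero,tup(zero,b,1))

Decompose tup/3: q(tup(q(P),mk(zero,tup(zero,N,1)),b)) ≐ q(tup(X,P,b)),  q(mk(b,empty)) ≐ q(mk(N,empty)),  q(mk(b,W)) ≐ q(mk(b,tup(1,X,m))).
Decompose q/1: tup(q(P),mk(zero,tup(zero,N,1)),b) ≐ tup(X,P,b).
Decompose tup/3: q(P) ≐ X,  mk(zero,tup(zero,N,1)) ≐ P,  b ≐ b.
Bind X := q(P); substituting into the one remaining equation that mentions X gives: q(mk(b,W)) ≐ q(mk(b,tup(1,q(P),m))).
Bind P := mk(zero,tup(zero,N,1)); substituting into the one remaining equation that mentions P gives: q(mk(b,W)) ≐ q(mk(b,tup(1,q(mk(zero,tup(zero,N,1))),m))). Substituting into the earlier binding gives X := q(mk(zero,tup(zero,N,1))).
Delete trivial equation b ≐ b.
Decompose q/1: mk(b,empty) ≐ mk(N,empty).
Decompose mk/2: b ≐ N,  empty ≐ empty.
Bind N := b; substituting into the one remaining equation that mentions N gives: q(mk(b,W)) ≐ q(mk(b,tup(1,q(mk(zero,tup(zero,b,1))),m))). Substituting into the earlier bindings gives X := q(mk(zero,tup(zero,b,1))), P := mk(zero,tup(zero,b,1)).
Delete trivial equation empty ≐ empty.
Decompose q/1: mk(b,W) ≐ mk(b,tup(1,q(mk(zero,tup(zero,b,1))),m)).
Decompose mk/2: b ≐ b,  W ≐ tup(1,q(mk(zero,tup(zero,b,1))),m).
Delete trivial equation b ≐ b.
Bind W := tup(1,q(mk(zero,tup(zero,b,1))),m).
MGU = { X ↦ q(mk(zero,tup(zero,b,1))), P ↦ mk(zero,tup(zero,b,1)), N ↦ b, W ↦ tup(1,q(mk(zero,tup(zero,b,1))),m) }, so P ↦ mk(zero,tup(zero,b,1)).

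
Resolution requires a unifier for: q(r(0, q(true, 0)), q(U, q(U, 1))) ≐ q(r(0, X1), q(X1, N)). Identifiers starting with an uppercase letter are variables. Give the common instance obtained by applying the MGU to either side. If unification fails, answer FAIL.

Decompose q/2: r(0, q(true, 0)) ≐ r(0, X1),  q(U, q(U, 1)) ≐ q(X1, N).
Decompose r/2: 0 ≐ 0,  q(true, 0) ≐ X1.
Delete trivial equation 0 ≐ 0.
Bind X1 := q(true, 0); substituting into the remaining equation gives: q(U, q(U, 1)) ≐ q(q(true, 0), N).
Decompose q/2: U ≐ q(true, 0),  q(U, 1) ≐ N.
Bind U := q(true, 0); substituting into the remaining equation gives: q(q(true, 0), 1) ≐ N.
Bind N := q(q(true, 0), 1).
Applying the MGU to either side gives q(r(0, q(true, 0)), q(q(true, 0), q(q(true, 0), 1))).

q(r(0, q(true, 0)), q(q(true, 0), q(q(true, 0), 1)))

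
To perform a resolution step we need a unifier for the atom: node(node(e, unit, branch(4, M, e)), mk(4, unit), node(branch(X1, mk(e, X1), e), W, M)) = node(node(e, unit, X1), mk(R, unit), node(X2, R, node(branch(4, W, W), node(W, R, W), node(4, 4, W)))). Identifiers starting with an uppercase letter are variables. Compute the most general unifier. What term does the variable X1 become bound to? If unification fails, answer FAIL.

branch(4, node(branch(4, 4, 4), node(4, 4, 4), node(4, 4, 4)), e)

Decompose node/3: node(e, unit, branch(4, M, e)) = node(e, unit, X1),  mk(4, unit) = mk(R, unit),  node(branch(X1, mk(e, X1), e), W, M) = node(X2, R, node(branch(4, W, W), node(W, R, W), node(4, 4, W))).
Decompose node/3: e = e,  unit = unit,  branch(4, M, e) = X1.
Delete trivial equation e = e.
Delete trivial equation unit = unit.
Bind X1 := branch(4, M, e); substituting into the one remaining equation that mentions X1 gives: node(branch(branch(4, M, e), mk(e, branch(4, M, e)), e), W, M) = node(X2, R, node(branch(4, W, W), node(W, R, W), node(4, 4, W))).
Decompose mk/2: 4 = R,  unit = unit.
Bind R := 4; substituting into the one remaining equation that mentions R gives: node(branch(branch(4, M, e), mk(e, branch(4, M, e)), e), W, M) = node(X2, 4, node(branch(4, W, W), node(W, 4, W), node(4, 4, W))).
Delete trivial equation unit = unit.
Decompose node/3: branch(branch(4, M, e), mk(e, branch(4, M, e)), e) = X2,  W = 4,  M = node(branch(4, W, W), node(W, 4, W), node(4, 4, W)).
Bind X2 := branch(branch(4, M, e), mk(e, branch(4, M, e)), e); no other remaining equation mentions X2.
Bind W := 4; substituting into the remaining equation gives: M = node(branch(4, 4, 4), node(4, 4, 4), node(4, 4, 4)).
Bind M := node(branch(4, 4, 4), node(4, 4, 4), node(4, 4, 4)). Substituting into the earlier bindings gives X1 := branch(4, node(branch(4, 4, 4), node(4, 4, 4), node(4, 4, 4)), e), X2 := branch(branch(4, node(branch(4, 4, 4), node(4, 4, 4), node(4, 4, 4)), e), mk(e, branch(4, node(branch(4, 4, 4), node(4, 4, 4), node(4, 4, 4)), e)), e).
MGU = { X1 := branch(4, node(branch(4, 4, 4), node(4, 4, 4), node(4, 4, 4)), e), R := 4, X2 := branch(branch(4, node(branch(4, 4, 4), node(4, 4, 4), node(4, 4, 4)), e), mk(e, branch(4, node(branch(4, 4, 4), node(4, 4, 4), node(4, 4, 4)), e)), e), W := 4, M := node(branch(4, 4, 4), node(4, 4, 4), node(4, 4, 4)) }, so X1 := branch(4, node(branch(4, 4, 4), node(4, 4, 4), node(4, 4, 4)), e).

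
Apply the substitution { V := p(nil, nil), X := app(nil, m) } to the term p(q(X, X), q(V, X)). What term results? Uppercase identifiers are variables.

Replace each occurrence of V with p(nil, nil).
Replace each occurrence of X with app(nil, m).
Result: p(q(app(nil, m), app(nil, m)), q(p(nil, nil), app(nil, m))).

p(q(app(nil, m), app(nil, m)), q(p(nil, nil), app(nil, m)))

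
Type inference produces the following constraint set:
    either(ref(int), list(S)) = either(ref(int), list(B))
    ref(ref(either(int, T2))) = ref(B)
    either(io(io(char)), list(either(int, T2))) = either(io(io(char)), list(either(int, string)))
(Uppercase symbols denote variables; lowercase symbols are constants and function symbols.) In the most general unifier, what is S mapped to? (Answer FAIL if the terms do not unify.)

Decompose either/2: ref(int) = ref(int),  list(S) = list(B).
Delete trivial equation ref(int) = ref(int).
Decompose list/1: S = B.
Bind S := B; no other remaining equation mentions S.
Decompose ref/1: ref(either(int, T2)) = B.
Bind B := ref(either(int, T2)); no other remaining equation mentions B. Substituting into the earlier binding gives S := ref(either(int, T2)).
Decompose either/2: io(io(char)) = io(io(char)),  list(either(int, T2)) = list(either(int, string)).
Delete trivial equation io(io(char)) = io(io(char)).
Decompose list/1: either(int, T2) = either(int, string).
Decompose either/2: int = int,  T2 = string.
Delete trivial equation int = int.
Bind T2 := string. Substituting into the earlier bindings gives S := ref(either(int, string)), B := ref(either(int, string)).
MGU = { S -> ref(either(int, string)), B -> ref(either(int, string)), T2 -> string }, so S -> ref(either(int, string)).

ref(either(int, string))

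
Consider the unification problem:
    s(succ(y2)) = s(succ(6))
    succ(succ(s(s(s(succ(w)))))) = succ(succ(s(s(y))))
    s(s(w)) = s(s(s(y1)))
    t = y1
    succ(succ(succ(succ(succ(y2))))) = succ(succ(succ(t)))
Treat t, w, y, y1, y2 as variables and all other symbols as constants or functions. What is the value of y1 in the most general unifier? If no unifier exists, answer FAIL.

succ(succ(6))

Decompose s/1: succ(y2) = succ(6).
Decompose succ/1: y2 = 6.
Bind y2 := 6; substituting into the one remaining equation that mentions y2 gives: succ(succ(succ(succ(succ(6))))) = succ(succ(succ(t))).
Decompose succ/1: succ(s(s(s(succ(w))))) = succ(s(s(y))).
Decompose succ/1: s(s(s(succ(w)))) = s(s(y)).
Decompose s/1: s(s(succ(w))) = s(y).
Decompose s/1: s(succ(w)) = y.
Bind y := s(succ(w)); no other remaining equation mentions y.
Decompose s/1: s(w) = s(s(y1)).
Decompose s/1: w = s(y1).
Bind w := s(y1); no other remaining equation mentions w. Substituting into the earlier binding gives y := s(succ(s(y1))).
Bind t := y1; substituting into the remaining equation gives: succ(succ(succ(succ(succ(6))))) = succ(succ(succ(y1))).
Decompose succ/1: succ(succ(succ(succ(6)))) = succ(succ(y1)).
Decompose succ/1: succ(succ(succ(6))) = succ(y1).
Decompose succ/1: succ(succ(6)) = y1.
Bind y1 := succ(succ(6)). Substituting into the earlier bindings gives y := s(succ(s(succ(succ(6))))), w := s(succ(succ(6))), t := succ(succ(6)).
MGU = { y2 -> 6, y -> s(succ(s(succ(succ(6))))), w -> s(succ(succ(6))), t -> succ(succ(6)), y1 -> succ(succ(6)) }, so y1 -> succ(succ(6)).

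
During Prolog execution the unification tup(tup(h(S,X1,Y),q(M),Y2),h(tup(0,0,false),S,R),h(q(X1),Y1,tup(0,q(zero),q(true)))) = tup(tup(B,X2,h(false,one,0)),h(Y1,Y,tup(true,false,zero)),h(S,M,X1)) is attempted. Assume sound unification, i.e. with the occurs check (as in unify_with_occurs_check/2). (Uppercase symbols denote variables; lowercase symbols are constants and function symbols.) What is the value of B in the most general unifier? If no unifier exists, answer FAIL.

h(q(tup(0,q(zero),q(true))),tup(0,q(zero),q(true)),q(tup(0,q(zero),q(true))))

Decompose tup/3: tup(h(S,X1,Y),q(M),Y2) = tup(B,X2,h(false,one,0)),  h(tup(0,0,false),S,R) = h(Y1,Y,tup(true,false,zero)),  h(q(X1),Y1,tup(0,q(zero),q(true))) = h(S,M,X1).
Decompose tup/3: h(S,X1,Y) = B,  q(M) = X2,  Y2 = h(false,one,0).
Bind B := h(S,X1,Y); no other remaining equation mentions B.
Bind X2 := q(M); no other remaining equation mentions X2.
Bind Y2 := h(false,one,0); no other remaining equation mentions Y2.
Decompose h/3: tup(0,0,false) = Y1,  S = Y,  R = tup(true,false,zero).
Bind Y1 := tup(0,0,false); substituting into the one remaining equation that mentions Y1 gives: h(q(X1),tup(0,0,false),tup(0,q(zero),q(true))) = h(S,M,X1).
Bind S := Y; substituting into the one remaining equation that mentions S gives: h(q(X1),tup(0,0,false),tup(0,q(zero),q(true))) = h(Y,M,X1). Substituting into the earlier binding gives B := h(Y,X1,Y).
Bind R := tup(true,false,zero); no other remaining equation mentions R.
Decompose h/3: q(X1) = Y,  tup(0,0,false) = M,  tup(0,q(zero),q(true)) = X1.
Bind Y := q(X1); no other remaining equation mentions Y. Substituting into the earlier bindings gives B := h(q(X1),X1,q(X1)), S := q(X1).
Bind M := tup(0,0,false); no other remaining equation mentions M. Substituting into the earlier binding gives X2 := q(tup(0,0,false)).
Bind X1 := tup(0,q(zero),q(true)). Substituting into the earlier bindings gives B := h(q(tup(0,q(zero),q(true))),tup(0,q(zero),q(true)),q(tup(0,q(zero),q(true)))), S := q(tup(0,q(zero),q(true))), Y := q(tup(0,q(zero),q(true))).
MGU = { B -> h(q(tup(0,q(zero),q(true))),tup(0,q(zero),q(true)),q(tup(0,q(zero),q(true)))), X2 -> q(tup(0,0,false)), Y2 -> h(false,one,0), Y1 -> tup(0,0,false), S -> q(tup(0,q(zero),q(true))), R -> tup(true,false,zero), Y -> q(tup(0,q(zero),q(true))), M -> tup(0,0,false), X1 -> tup(0,q(zero),q(true)) }, so B -> h(q(tup(0,q(zero),q(true))),tup(0,q(zero),q(true)),q(tup(0,q(zero),q(true)))).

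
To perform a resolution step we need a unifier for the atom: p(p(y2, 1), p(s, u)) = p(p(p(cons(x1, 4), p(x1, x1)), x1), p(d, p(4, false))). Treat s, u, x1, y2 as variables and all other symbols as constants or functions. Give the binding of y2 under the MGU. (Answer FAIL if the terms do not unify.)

Decompose p/2: p(y2, 1) = p(p(cons(x1, 4), p(x1, x1)), x1),  p(s, u) = p(d, p(4, false)).
Decompose p/2: y2 = p(cons(x1, 4), p(x1, x1)),  1 = x1.
Bind y2 := p(cons(x1, 4), p(x1, x1)); no other remaining equation mentions y2.
Bind x1 := 1; no other remaining equation mentions x1. Substituting into the earlier binding gives y2 := p(cons(1, 4), p(1, 1)).
Decompose p/2: s = d,  u = p(4, false).
Bind s := d; no other remaining equation mentions s.
Bind u := p(4, false).
MGU = { y2 -> p(cons(1, 4), p(1, 1)), x1 -> 1, s -> d, u -> p(4, false) }, so y2 -> p(cons(1, 4), p(1, 1)).

p(cons(1, 4), p(1, 1))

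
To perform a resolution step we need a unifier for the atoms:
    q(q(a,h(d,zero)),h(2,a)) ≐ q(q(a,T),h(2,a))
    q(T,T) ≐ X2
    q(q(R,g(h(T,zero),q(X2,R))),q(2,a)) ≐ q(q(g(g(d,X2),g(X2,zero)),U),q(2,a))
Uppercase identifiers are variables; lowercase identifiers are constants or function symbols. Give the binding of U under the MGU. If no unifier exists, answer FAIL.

g(h(h(d,zero),zero),q(q(h(d,zero),h(d,zero)),g(g(d,q(h(d,zero),h(d,zero))),g(q(h(d,zero),h(d,zero)),zero))))

Decompose q/2: q(a,h(d,zero)) ≐ q(a,T),  h(2,a) ≐ h(2,a).
Decompose q/2: a ≐ a,  h(d,zero) ≐ T.
Delete trivial equation a ≐ a.
Bind T := h(d,zero); substituting into the 2 remaining equations that mention T gives: q(h(d,zero),h(d,zero)) ≐ X2,  q(q(R,g(h(h(d,zero),zero),q(X2,R))),q(2,a)) ≐ q(q(g(g(d,X2),g(X2,zero)),U),q(2,a)).
Delete trivial equation h(2,a) ≐ h(2,a).
Bind X2 := q(h(d,zero),h(d,zero)); substituting into the remaining equation gives: q(q(R,g(h(h(d,zero),zero),q(q(h(d,zero),h(d,zero)),R))),q(2,a)) ≐ q(q(g(g(d,q(h(d,zero),h(d,zero))),g(q(h(d,zero),h(d,zero)),zero)),U),q(2,a)).
Decompose q/2: q(R,g(h(h(d,zero),zero),q(q(h(d,zero),h(d,zero)),R))) ≐ q(g(g(d,q(h(d,zero),h(d,zero))),g(q(h(d,zero),h(d,zero)),zero)),U),  q(2,a) ≐ q(2,a).
Decompose q/2: R ≐ g(g(d,q(h(d,zero),h(d,zero))),g(q(h(d,zero),h(d,zero)),zero)),  g(h(h(d,zero),zero),q(q(h(d,zero),h(d,zero)),R)) ≐ U.
Bind R := g(g(d,q(h(d,zero),h(d,zero))),g(q(h(d,zero),h(d,zero)),zero)); substituting into the one remaining equation that mentions R gives: g(h(h(d,zero),zero),q(q(h(d,zero),h(d,zero)),g(g(d,q(h(d,zero),h(d,zero))),g(q(h(d,zero),h(d,zero)),zero)))) ≐ U.
Bind U := g(h(h(d,zero),zero),q(q(h(d,zero),h(d,zero)),g(g(d,q(h(d,zero),h(d,zero))),g(q(h(d,zero),h(d,zero)),zero)))); no other remaining equation mentions U.
Delete trivial equation q(2,a) ≐ q(2,a).
MGU = { T := h(d,zero), X2 := q(h(d,zero),h(d,zero)), R := g(g(d,q(h(d,zero),h(d,zero))),g(q(h(d,zero),h(d,zero)),zero)), U := g(h(h(d,zero),zero),q(q(h(d,zero),h(d,zero)),g(g(d,q(h(d,zero),h(d,zero))),g(q(h(d,zero),h(d,zero)),zero)))) }, so U := g(h(h(d,zero),zero),q(q(h(d,zero),h(d,zero)),g(g(d,q(h(d,zero),h(d,zero))),g(q(h(d,zero),h(d,zero)),zero)))).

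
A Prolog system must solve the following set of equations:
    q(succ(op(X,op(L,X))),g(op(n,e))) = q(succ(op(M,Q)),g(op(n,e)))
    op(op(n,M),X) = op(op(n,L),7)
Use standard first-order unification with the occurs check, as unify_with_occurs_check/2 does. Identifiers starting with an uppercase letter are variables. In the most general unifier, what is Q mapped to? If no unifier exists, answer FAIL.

op(7,7)

Decompose q/2: succ(op(X,op(L,X))) = succ(op(M,Q)),  g(op(n,e)) = g(op(n,e)).
Decompose succ/1: op(X,op(L,X)) = op(M,Q).
Decompose op/2: X = M,  op(L,X) = Q.
Bind X := M; substituting into the 2 remaining equations that mention X gives: op(L,M) = Q,  op(op(n,M),M) = op(op(n,L),7).
Bind Q := op(L,M); no other remaining equation mentions Q.
Delete trivial equation g(op(n,e)) = g(op(n,e)).
Decompose op/2: op(n,M) = op(n,L),  M = 7.
Decompose op/2: n = n,  M = L.
Delete trivial equation n = n.
Bind M := L; substituting into the remaining equation gives: L = 7. Substituting into the earlier bindings gives X := L, Q := op(L,L).
Bind L := 7. Substituting into the earlier bindings gives X := 7, Q := op(7,7), M := 7.
MGU = { X = 7, Q = op(7,7), M = 7, L = 7 }, so Q = op(7,7).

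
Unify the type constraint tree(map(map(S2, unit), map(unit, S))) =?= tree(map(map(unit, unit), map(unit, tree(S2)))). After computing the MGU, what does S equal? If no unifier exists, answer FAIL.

tree(unit)

Decompose tree/1: map(map(S2, unit), map(unit, S)) =?= map(map(unit, unit), map(unit, tree(S2))).
Decompose map/2: map(S2, unit) =?= map(unit, unit),  map(unit, S) =?= map(unit, tree(S2)).
Decompose map/2: S2 =?= unit,  unit =?= unit.
Bind S2 := unit; substituting into the one remaining equation that mentions S2 gives: map(unit, S) =?= map(unit, tree(unit)).
Delete trivial equation unit =?= unit.
Decompose map/2: unit =?= unit,  S =?= tree(unit).
Delete trivial equation unit =?= unit.
Bind S := tree(unit).
MGU = { S2 ↦ unit, S ↦ tree(unit) }, so S ↦ tree(unit).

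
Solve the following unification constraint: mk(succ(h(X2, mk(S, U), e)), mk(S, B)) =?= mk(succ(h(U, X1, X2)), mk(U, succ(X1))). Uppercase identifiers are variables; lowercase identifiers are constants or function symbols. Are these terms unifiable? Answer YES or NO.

Decompose mk/2: succ(h(X2, mk(S, U), e)) =?= succ(h(U, X1, X2)),  mk(S, B) =?= mk(U, succ(X1)).
Decompose succ/1: h(X2, mk(S, U), e) =?= h(U, X1, X2).
Decompose h/3: X2 =?= U,  mk(S, U) =?= X1,  e =?= X2.
Bind X2 := U; substituting into the one remaining equation that mentions X2 gives: e =?= U.
Bind X1 := mk(S, U); substituting into the one remaining equation that mentions X1 gives: mk(S, B) =?= mk(U, succ(mk(S, U))).
Bind U := e; substituting into the remaining equation gives: mk(S, B) =?= mk(e, succ(mk(S, e))). Substituting into the earlier bindings gives X2 := e, X1 := mk(S, e).
Decompose mk/2: S =?= e,  B =?= succ(mk(S, e)).
Bind S := e; substituting into the remaining equation gives: B =?= succ(mk(e, e)). Substituting into the earlier binding gives X1 := mk(e, e).
Bind B := succ(mk(e, e)).
No equations remain and no clash or occurs-check failure arose, so a unifier exists.

YES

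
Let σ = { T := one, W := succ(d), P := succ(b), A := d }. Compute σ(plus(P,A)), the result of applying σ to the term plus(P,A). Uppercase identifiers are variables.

Replace each occurrence of P with succ(b).
Replace each occurrence of A with d.
Result: plus(succ(b),d).

plus(succ(b),d)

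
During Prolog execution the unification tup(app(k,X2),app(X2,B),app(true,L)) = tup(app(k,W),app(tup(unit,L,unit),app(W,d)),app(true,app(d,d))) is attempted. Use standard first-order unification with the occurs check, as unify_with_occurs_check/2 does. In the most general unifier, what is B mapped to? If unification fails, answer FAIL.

Decompose tup/3: app(k,X2) = app(k,W),  app(X2,B) = app(tup(unit,L,unit),app(W,d)),  app(true,L) = app(true,app(d,d)).
Decompose app/2: k = k,  X2 = W.
Delete trivial equation k = k.
Bind X2 := W; substituting into the one remaining equation that mentions X2 gives: app(W,B) = app(tup(unit,L,unit),app(W,d)).
Decompose app/2: W = tup(unit,L,unit),  B = app(W,d).
Bind W := tup(unit,L,unit); substituting into the one remaining equation that mentions W gives: B = app(tup(unit,L,unit),d). Substituting into the earlier binding gives X2 := tup(unit,L,unit).
Bind B := app(tup(unit,L,unit),d); no other remaining equation mentions B.
Decompose app/2: true = true,  L = app(d,d).
Delete trivial equation true = true.
Bind L := app(d,d). Substituting into the earlier bindings gives X2 := tup(unit,app(d,d),unit), W := tup(unit,app(d,d),unit), B := app(tup(unit,app(d,d),unit),d).
MGU = { X2 = tup(unit,app(d,d),unit), W = tup(unit,app(d,d),unit), B = app(tup(unit,app(d,d),unit),d), L = app(d,d) }, so B = app(tup(unit,app(d,d),unit),d).

app(tup(unit,app(d,d),unit),d)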